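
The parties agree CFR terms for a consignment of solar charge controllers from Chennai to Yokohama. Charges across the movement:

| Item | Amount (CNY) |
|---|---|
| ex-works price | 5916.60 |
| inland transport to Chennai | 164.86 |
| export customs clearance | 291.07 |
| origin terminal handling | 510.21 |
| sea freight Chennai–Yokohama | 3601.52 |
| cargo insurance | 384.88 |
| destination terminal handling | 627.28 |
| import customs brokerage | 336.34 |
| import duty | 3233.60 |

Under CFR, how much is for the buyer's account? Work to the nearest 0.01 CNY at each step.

Buyer's account: CNY 4582.10

CFR: the seller pays costs through ocean freight to the destination port, but not insurance.
Seller's account: goods 5916.60 + inland to port 164.86 + export clearance 291.07 + origin terminal 510.21 + freight 3601.52 = 10484.26
Buyer's account: insurance 384.88 + destination terminal 627.28 + brokerage 336.34 + duty 3233.60 = 4582.10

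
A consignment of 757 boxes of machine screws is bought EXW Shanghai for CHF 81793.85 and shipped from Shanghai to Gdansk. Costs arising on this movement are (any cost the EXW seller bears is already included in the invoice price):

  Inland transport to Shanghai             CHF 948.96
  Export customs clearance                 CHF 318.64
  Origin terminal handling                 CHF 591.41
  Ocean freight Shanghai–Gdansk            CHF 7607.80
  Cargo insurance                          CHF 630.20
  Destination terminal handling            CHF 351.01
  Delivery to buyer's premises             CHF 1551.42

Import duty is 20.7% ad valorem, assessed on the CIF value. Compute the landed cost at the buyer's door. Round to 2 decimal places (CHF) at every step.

EXW: the seller makes goods available at their premises; the buyer bears all onward costs.
CIF value = EXW price + inland to port + export clearance + origin terminal + freight + insurance = 81793.85 + 948.96 + 318.64 + 591.41 + 7607.80 + 630.20 = 91890.86
Import duty = 91890.86 × 20.7% = 19021.41
Buyer bears: inland to port 948.96 + export clearance 318.64 + origin terminal 591.41 + freight 7607.80 + insurance 630.20 + destination terminal 351.01 + delivery 1551.42 + duty 19021.41 = 31020.85
Landed cost = invoice 81793.85 + 31020.85 = 112814.70

Total landed cost: CHF 112814.70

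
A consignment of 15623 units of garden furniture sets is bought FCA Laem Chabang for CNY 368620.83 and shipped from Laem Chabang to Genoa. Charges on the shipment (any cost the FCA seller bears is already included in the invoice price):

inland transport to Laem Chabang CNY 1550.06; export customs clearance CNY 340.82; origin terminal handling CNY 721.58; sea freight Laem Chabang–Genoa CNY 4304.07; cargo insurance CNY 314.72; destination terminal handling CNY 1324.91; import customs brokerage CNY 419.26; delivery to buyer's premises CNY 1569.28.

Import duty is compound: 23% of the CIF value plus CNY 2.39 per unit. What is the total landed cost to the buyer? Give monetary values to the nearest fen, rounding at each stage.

Total landed cost: CNY 500624.70

FCA: the seller delivers export-cleared goods to the carrier; the buyer bears costs from that point.
Already in the invoice (seller's account under FCA): inland to port, export clearance — exclude.
CIF value = FCA price + origin terminal + freight + insurance = 368620.83 + 721.58 + 4304.07 + 314.72 = 373961.20
Ad valorem component: 373961.20 × 23% = 86011.08
Specific component: 15623 × 2.39 = 37338.97
Import duty = 86011.08 + 37338.97 = 123350.05
Buyer bears: origin terminal 721.58 + freight 4304.07 + insurance 314.72 + destination terminal 1324.91 + brokerage 419.26 + delivery 1569.28 + duty 123350.05 = 132003.87
Landed cost = invoice 368620.83 + 132003.87 = 500624.70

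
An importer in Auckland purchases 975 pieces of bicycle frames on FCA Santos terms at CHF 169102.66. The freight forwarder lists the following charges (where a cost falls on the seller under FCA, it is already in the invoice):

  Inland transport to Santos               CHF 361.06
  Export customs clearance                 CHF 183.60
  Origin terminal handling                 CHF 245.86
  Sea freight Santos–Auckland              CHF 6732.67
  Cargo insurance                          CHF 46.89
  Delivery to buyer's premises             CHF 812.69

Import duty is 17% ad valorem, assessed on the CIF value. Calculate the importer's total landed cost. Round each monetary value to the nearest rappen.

Total landed cost: CHF 206882.54

FCA: the seller delivers export-cleared goods to the carrier; the buyer bears costs from that point.
Already in the invoice (seller's account under FCA): inland to port, export clearance — exclude.
CIF value = FCA price + origin terminal + freight + insurance = 169102.66 + 245.86 + 6732.67 + 46.89 = 176128.08
Import duty = 176128.08 × 17% = 29941.77
Buyer bears: origin terminal 245.86 + freight 6732.67 + insurance 46.89 + delivery 812.69 + duty 29941.77 = 37779.88
Landed cost = invoice 169102.66 + 37779.88 = 206882.54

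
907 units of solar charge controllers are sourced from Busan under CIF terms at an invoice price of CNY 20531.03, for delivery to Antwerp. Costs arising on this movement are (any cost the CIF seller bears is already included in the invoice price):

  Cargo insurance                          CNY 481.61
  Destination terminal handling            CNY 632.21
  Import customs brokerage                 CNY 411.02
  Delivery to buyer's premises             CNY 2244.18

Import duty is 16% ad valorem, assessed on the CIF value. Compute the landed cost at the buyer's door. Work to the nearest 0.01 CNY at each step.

CIF: the seller pays costs through ocean freight and marine insurance to the destination port.
Already in the invoice (seller's account under CIF): insurance — exclude.
The CIF price already equals the CIF value: 20531.03
Import duty = 20531.03 × 16% = 3284.96
Buyer bears: destination terminal 632.21 + brokerage 411.02 + delivery 2244.18 + duty 3284.96 = 6572.37
Landed cost = invoice 20531.03 + 6572.37 = 27103.40

Total landed cost: CNY 27103.40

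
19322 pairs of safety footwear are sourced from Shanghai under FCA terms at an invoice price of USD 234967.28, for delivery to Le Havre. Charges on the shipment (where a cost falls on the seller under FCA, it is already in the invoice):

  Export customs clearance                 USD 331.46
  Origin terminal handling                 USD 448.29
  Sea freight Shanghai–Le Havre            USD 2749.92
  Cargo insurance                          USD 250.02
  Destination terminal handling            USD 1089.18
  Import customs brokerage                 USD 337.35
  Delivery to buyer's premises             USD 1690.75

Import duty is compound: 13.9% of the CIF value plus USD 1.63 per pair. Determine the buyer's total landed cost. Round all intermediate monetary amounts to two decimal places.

FCA: the seller delivers export-cleared goods to the carrier; the buyer bears costs from that point.
Already in the invoice (seller's account under FCA): export clearance — exclude.
CIF value = FCA price + origin terminal + freight + insurance = 234967.28 + 448.29 + 2749.92 + 250.02 = 238415.51
Ad valorem component: 238415.51 × 13.9% = 33139.76
Specific component: 19322 × 1.63 = 31494.86
Import duty = 33139.76 + 31494.86 = 64634.62
Buyer bears: origin terminal 448.29 + freight 2749.92 + insurance 250.02 + destination terminal 1089.18 + brokerage 337.35 + delivery 1690.75 + duty 64634.62 = 71200.13
Landed cost = invoice 234967.28 + 71200.13 = 306167.41

Total landed cost: USD 306167.41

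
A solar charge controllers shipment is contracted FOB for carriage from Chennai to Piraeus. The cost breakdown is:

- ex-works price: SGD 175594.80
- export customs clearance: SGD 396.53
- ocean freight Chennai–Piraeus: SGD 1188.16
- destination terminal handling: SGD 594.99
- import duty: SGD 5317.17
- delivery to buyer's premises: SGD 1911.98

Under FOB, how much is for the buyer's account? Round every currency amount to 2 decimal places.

FOB: the seller bears costs until goods are on board at the origin port; the buyer bears freight, insurance and all costs thereafter.
Seller's account: goods 175594.80 + export clearance 396.53 = 175991.33
Buyer's account: freight 1188.16 + destination terminal 594.99 + duty 5317.17 + delivery 1911.98 = 9012.30

Buyer's account: SGD 9012.30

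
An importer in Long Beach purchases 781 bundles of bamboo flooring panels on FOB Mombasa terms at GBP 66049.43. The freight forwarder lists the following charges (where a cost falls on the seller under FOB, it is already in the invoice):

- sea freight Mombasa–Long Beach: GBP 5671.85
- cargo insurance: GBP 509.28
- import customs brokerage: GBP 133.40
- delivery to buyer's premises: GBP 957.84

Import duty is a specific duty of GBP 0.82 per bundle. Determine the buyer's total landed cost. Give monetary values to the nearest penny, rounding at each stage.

Total landed cost: GBP 73962.22

FOB: the seller bears costs until goods are on board at the origin port; the buyer bears freight, insurance and all costs thereafter.
CIF value = FOB price + freight + insurance = 66049.43 + 5671.85 + 509.28 = 72230.56
Import duty = 781 × 0.82 = 640.42
Buyer bears: freight 5671.85 + insurance 509.28 + brokerage 133.40 + delivery 957.84 + duty 640.42 = 7912.79
Landed cost = invoice 66049.43 + 7912.79 = 73962.22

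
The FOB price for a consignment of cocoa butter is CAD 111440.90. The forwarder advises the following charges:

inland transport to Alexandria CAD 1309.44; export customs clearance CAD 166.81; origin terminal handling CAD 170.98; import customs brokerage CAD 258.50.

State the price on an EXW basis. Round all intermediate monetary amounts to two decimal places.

Not relevant to the conversion: brokerage — on the buyer under both terms; not part of either seller's price.
From FOB to EXW, the seller no longer bears: inland to port, export clearance, origin terminal.
EXW price = 111440.90 − 1309.44 − 166.81 − 170.98 = 109793.67

EXW price: CAD 109793.67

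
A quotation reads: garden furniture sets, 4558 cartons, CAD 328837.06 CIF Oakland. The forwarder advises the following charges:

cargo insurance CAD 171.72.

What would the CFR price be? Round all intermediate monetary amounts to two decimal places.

From CIF to CFR, the seller no longer bears: insurance.
CFR price = 328837.06 − 171.72 = 328665.34

CFR price: CAD 328665.34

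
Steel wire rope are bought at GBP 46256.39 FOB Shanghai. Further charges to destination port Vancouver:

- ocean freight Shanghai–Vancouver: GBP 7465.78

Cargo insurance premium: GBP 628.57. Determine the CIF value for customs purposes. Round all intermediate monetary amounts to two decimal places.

CIF = FOB price + freight + insurance
CIF = 46256.39 + 7465.78 + 628.57 = 54350.74

CIF value: GBP 54350.74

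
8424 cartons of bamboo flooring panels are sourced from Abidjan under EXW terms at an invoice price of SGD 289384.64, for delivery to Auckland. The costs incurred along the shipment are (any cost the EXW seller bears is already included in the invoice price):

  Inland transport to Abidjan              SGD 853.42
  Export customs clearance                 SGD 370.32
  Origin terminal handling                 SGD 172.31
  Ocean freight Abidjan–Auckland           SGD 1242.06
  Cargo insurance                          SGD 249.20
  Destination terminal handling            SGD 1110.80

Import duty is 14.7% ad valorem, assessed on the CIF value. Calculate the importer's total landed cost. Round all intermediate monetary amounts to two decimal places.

EXW: the seller makes goods available at their premises; the buyer bears all onward costs.
CIF value = EXW price + inland to port + export clearance + origin terminal + freight + insurance = 289384.64 + 853.42 + 370.32 + 172.31 + 1242.06 + 249.20 = 292271.95
Import duty = 292271.95 × 14.7% = 42963.98
Buyer bears: inland to port 853.42 + export clearance 370.32 + origin terminal 172.31 + freight 1242.06 + insurance 249.20 + destination terminal 1110.80 + duty 42963.98 = 46962.09
Landed cost = invoice 289384.64 + 46962.09 = 336346.73

Total landed cost: SGD 336346.73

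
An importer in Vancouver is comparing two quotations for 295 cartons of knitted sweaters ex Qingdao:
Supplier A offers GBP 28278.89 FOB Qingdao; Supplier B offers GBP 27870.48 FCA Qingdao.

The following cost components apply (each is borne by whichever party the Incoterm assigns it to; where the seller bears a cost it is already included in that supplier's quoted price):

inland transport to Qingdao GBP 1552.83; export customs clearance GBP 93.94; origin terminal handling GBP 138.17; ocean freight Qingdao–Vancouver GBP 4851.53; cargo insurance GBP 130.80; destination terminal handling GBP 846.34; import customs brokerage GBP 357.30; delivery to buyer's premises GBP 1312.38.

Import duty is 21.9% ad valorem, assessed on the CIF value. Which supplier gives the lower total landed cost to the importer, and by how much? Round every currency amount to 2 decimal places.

Supplier B is cheaper by GBP 329.43

Supplier A (FOB):
CIF value = FOB price + freight + insurance = 28278.89 + 4851.53 + 130.80 = 33261.22
Import duty = 33261.22 × 21.9% = 7284.21
Buyer bears (A): 4851.53 + 130.80 + 846.34 + 357.30 + 1312.38 = 7498.35
Landed cost (A) = invoice 28278.89 + 7498.35 + duty 7284.21 = 43061.45
Supplier B (FCA):
CIF value = FCA price + origin terminal + freight + insurance = 27870.48 + 138.17 + 4851.53 + 130.80 = 32990.98
Import duty = 32990.98 × 21.9% = 7225.02
Buyer bears (B): 138.17 + 4851.53 + 130.80 + 846.34 + 357.30 + 1312.38 = 7636.52
Landed cost (B) = invoice 27870.48 + 7636.52 + duty 7225.02 = 42732.02
Difference = |43061.45 − 42732.02| = 329.43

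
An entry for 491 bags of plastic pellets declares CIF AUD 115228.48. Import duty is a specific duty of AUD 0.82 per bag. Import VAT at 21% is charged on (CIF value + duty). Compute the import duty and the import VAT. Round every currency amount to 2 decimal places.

Import duty = 491 × 0.82 = 402.62
VAT base = CIF + duty = 115228.48 + 402.62 = 115631.10
Import VAT = 115631.10 × 21% = 24282.53

Import duty: AUD 402.62; import VAT: AUD 24282.53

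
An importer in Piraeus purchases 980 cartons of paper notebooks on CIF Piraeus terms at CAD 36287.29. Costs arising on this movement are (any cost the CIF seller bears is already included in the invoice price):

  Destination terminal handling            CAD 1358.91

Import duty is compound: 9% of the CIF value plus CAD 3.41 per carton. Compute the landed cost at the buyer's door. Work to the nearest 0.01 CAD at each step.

Total landed cost: CAD 44253.86

CIF: the seller pays costs through ocean freight and marine insurance to the destination port.
The CIF price already equals the CIF value: 36287.29
Ad valorem component: 36287.29 × 9% = 3265.86
Specific component: 980 × 3.41 = 3341.80
Import duty = 3265.86 + 3341.80 = 6607.66
Buyer bears: destination terminal 1358.91 + duty 6607.66 = 7966.57
Landed cost = invoice 36287.29 + 7966.57 = 44253.86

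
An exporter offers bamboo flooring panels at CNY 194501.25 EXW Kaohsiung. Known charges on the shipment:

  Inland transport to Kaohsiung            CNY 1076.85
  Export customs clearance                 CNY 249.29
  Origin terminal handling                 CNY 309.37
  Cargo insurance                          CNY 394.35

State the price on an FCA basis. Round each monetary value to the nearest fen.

Not relevant to the conversion: insurance, origin terminal — on the buyer under both terms; not part of either seller's price.
From EXW to FCA, the seller additionally bears: inland to port, export clearance.
FCA price = 194501.25 + 1076.85 + 249.29 = 195827.39

FCA price: CNY 195827.39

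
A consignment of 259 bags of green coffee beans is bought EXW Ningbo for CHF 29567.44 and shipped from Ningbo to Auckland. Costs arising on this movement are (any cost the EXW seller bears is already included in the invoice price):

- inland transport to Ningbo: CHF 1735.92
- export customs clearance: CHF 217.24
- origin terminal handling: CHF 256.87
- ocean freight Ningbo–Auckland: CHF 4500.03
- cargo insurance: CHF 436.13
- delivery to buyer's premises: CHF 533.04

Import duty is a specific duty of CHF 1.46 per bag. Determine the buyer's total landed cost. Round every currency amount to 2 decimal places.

Total landed cost: CHF 37624.81

EXW: the seller makes goods available at their premises; the buyer bears all onward costs.
CIF value = EXW price + inland to port + export clearance + origin terminal + freight + insurance = 29567.44 + 1735.92 + 217.24 + 256.87 + 4500.03 + 436.13 = 36713.63
Import duty = 259 × 1.46 = 378.14
Buyer bears: inland to port 1735.92 + export clearance 217.24 + origin terminal 256.87 + freight 4500.03 + insurance 436.13 + delivery 533.04 + duty 378.14 = 8057.37
Landed cost = invoice 29567.44 + 8057.37 = 37624.81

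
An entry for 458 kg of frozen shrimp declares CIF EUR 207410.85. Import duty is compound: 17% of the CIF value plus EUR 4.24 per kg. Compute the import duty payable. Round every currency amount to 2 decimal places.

Ad valorem component: 207410.85 × 17% = 35259.84
Specific component: 458 × 4.24 = 1941.92
Import duty = 35259.84 + 1941.92 = 37201.76

Import duty: EUR 37201.76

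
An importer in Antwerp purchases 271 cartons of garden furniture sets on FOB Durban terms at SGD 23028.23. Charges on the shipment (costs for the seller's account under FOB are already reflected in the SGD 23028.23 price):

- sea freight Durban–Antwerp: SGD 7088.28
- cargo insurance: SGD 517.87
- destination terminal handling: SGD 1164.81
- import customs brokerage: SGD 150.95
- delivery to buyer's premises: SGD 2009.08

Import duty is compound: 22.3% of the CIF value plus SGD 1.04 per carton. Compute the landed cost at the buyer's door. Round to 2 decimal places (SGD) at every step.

Total landed cost: SGD 41072.53

FOB: the seller bears costs until goods are on board at the origin port; the buyer bears freight, insurance and all costs thereafter.
CIF value = FOB price + freight + insurance = 23028.23 + 7088.28 + 517.87 = 30634.38
Ad valorem component: 30634.38 × 22.3% = 6831.47
Specific component: 271 × 1.04 = 281.84
Import duty = 6831.47 + 281.84 = 7113.31
Buyer bears: freight 7088.28 + insurance 517.87 + destination terminal 1164.81 + brokerage 150.95 + delivery 2009.08 + duty 7113.31 = 18044.30
Landed cost = invoice 23028.23 + 18044.30 = 41072.53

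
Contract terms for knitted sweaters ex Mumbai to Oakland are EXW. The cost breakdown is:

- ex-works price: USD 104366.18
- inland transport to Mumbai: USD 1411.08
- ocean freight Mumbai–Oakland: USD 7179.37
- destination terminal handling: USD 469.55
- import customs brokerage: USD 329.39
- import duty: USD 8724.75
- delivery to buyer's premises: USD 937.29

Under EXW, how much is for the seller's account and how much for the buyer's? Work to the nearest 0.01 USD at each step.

EXW: the seller makes goods available at their premises; the buyer bears all onward costs.
Seller's account: goods 104366.18 = 104366.18
Buyer's account: inland to port 1411.08 + freight 7179.37 + destination terminal 469.55 + brokerage 329.39 + duty 8724.75 + delivery 937.29 = 19051.43

Seller: USD 104366.18; buyer: USD 19051.43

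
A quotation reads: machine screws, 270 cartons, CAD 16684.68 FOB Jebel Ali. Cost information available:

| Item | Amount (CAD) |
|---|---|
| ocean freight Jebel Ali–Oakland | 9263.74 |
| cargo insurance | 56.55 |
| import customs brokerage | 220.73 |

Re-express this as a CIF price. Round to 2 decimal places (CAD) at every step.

CIF price: CAD 26004.97

Not relevant to the conversion: brokerage — on the buyer under both terms; not part of either seller's price.
From FOB to CIF, the seller additionally bears: freight, insurance.
CIF price = 16684.68 + 9263.74 + 56.55 = 26004.97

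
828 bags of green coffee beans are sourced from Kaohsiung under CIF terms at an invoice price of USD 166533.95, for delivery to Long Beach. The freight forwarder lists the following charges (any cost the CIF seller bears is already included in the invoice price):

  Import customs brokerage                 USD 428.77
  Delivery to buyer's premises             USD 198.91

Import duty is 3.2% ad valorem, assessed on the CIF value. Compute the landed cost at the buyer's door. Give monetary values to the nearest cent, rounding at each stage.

CIF: the seller pays costs through ocean freight and marine insurance to the destination port.
The CIF price already equals the CIF value: 166533.95
Import duty = 166533.95 × 3.2% = 5329.09
Buyer bears: brokerage 428.77 + delivery 198.91 + duty 5329.09 = 5956.77
Landed cost = invoice 166533.95 + 5956.77 = 172490.72

Total landed cost: USD 172490.72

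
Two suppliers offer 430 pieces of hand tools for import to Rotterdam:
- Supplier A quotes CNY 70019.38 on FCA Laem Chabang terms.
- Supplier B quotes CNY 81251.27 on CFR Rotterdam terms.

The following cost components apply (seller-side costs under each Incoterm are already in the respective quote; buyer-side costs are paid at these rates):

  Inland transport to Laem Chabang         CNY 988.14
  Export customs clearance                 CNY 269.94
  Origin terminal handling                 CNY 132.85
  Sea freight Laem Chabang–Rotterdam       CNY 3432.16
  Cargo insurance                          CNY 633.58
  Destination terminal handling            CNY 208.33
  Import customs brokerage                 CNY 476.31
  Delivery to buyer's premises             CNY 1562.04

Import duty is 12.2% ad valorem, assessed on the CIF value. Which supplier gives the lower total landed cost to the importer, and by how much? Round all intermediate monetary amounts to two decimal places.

Supplier A (FCA):
CIF value = FCA price + origin terminal + freight + insurance = 70019.38 + 132.85 + 3432.16 + 633.58 = 74217.97
Import duty = 74217.97 × 12.2% = 9054.59
Buyer bears (A): 132.85 + 3432.16 + 633.58 + 208.33 + 476.31 + 1562.04 = 6445.27
Landed cost (A) = invoice 70019.38 + 6445.27 + duty 9054.59 = 85519.24
Supplier B (CFR):
CIF value = CFR price + insurance = 81251.27 + 633.58 = 81884.85
Import duty = 81884.85 × 12.2% = 9989.95
Buyer bears (B): 633.58 + 208.33 + 476.31 + 1562.04 = 2880.26
Landed cost (B) = invoice 81251.27 + 2880.26 + duty 9989.95 = 94121.48
Difference = |85519.24 − 94121.48| = 8602.24

Supplier A is cheaper by CNY 8602.24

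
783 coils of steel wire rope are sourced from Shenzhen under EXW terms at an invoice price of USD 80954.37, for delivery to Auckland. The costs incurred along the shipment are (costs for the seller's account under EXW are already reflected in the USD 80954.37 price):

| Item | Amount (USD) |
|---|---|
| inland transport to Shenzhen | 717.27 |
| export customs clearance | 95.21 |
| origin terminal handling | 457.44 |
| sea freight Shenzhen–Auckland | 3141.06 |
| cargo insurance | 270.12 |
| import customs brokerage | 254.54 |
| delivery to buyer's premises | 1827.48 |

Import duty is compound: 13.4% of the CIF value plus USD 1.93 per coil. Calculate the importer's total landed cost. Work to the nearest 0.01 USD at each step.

Total landed cost: USD 100703.83

EXW: the seller makes goods available at their premises; the buyer bears all onward costs.
CIF value = EXW price + inland to port + export clearance + origin terminal + freight + insurance = 80954.37 + 717.27 + 95.21 + 457.44 + 3141.06 + 270.12 = 85635.47
Ad valorem component: 85635.47 × 13.4% = 11475.15
Specific component: 783 × 1.93 = 1511.19
Import duty = 11475.15 + 1511.19 = 12986.34
Buyer bears: inland to port 717.27 + export clearance 95.21 + origin terminal 457.44 + freight 3141.06 + insurance 270.12 + brokerage 254.54 + delivery 1827.48 + duty 12986.34 = 19749.46
Landed cost = invoice 80954.37 + 19749.46 = 100703.83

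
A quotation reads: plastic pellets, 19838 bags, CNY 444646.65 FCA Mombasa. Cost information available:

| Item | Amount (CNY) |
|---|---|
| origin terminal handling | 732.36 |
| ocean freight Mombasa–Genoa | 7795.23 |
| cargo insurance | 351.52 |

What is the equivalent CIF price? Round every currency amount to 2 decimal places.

From FCA to CIF, the seller additionally bears: origin terminal, freight, insurance.
CIF price = 444646.65 + 732.36 + 7795.23 + 351.52 = 453525.76

CIF price: CNY 453525.76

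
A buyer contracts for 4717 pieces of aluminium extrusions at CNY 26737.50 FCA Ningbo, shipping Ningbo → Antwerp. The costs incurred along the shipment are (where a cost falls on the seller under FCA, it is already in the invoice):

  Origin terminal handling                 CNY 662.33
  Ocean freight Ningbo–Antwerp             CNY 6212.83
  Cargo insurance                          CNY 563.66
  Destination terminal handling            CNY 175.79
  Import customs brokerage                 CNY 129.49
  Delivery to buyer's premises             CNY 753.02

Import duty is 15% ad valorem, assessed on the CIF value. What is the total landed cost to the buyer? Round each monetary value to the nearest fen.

FCA: the seller delivers export-cleared goods to the carrier; the buyer bears costs from that point.
CIF value = FCA price + origin terminal + freight + insurance = 26737.50 + 662.33 + 6212.83 + 563.66 = 34176.32
Import duty = 34176.32 × 15% = 5126.45
Buyer bears: origin terminal 662.33 + freight 6212.83 + insurance 563.66 + destination terminal 175.79 + brokerage 129.49 + delivery 753.02 + duty 5126.45 = 13623.57
Landed cost = invoice 26737.50 + 13623.57 = 40361.07

Total landed cost: CNY 40361.07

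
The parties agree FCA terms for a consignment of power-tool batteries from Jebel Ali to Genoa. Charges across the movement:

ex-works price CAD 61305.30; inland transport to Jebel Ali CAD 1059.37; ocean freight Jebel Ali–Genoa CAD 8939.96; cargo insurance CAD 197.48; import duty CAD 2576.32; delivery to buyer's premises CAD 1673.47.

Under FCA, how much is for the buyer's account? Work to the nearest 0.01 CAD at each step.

Buyer's account: CAD 13387.23

FCA: the seller delivers export-cleared goods to the carrier; the buyer bears costs from that point.
Seller's account: goods 61305.30 + inland to port 1059.37 = 62364.67
Buyer's account: freight 8939.96 + insurance 197.48 + duty 2576.32 + delivery 1673.47 = 13387.23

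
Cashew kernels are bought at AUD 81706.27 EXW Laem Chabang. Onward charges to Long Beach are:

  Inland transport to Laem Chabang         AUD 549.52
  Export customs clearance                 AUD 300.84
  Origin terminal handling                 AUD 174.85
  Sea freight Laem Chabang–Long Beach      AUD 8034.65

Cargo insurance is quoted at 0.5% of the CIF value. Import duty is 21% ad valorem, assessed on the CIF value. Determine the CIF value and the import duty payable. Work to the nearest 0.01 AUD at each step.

CIF value: AUD 91222.24; import duty: AUD 19156.67

Let C be the CIF value. C = EXW price + pre-shipment costs + freight + 0.5% × C
C − 0.5% × C = 81706.27 + 549.52 + 300.84 + 174.85 + 8034.65
0.995 × C = 90766.13
C = 90766.13 / 0.995 = 91222.24
Insurance premium = 0.5% × 91222.24 = 456.11
Import duty = 91222.24 × 21% = 19156.67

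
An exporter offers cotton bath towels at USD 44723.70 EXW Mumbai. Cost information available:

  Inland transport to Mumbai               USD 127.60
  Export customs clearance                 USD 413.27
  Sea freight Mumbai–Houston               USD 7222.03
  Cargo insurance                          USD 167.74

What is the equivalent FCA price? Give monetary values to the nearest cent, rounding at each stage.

FCA price: USD 45264.57

Not relevant to the conversion: insurance, freight — on the buyer under both terms; not part of either seller's price.
From EXW to FCA, the seller additionally bears: inland to port, export clearance.
FCA price = 44723.70 + 127.60 + 413.27 = 45264.57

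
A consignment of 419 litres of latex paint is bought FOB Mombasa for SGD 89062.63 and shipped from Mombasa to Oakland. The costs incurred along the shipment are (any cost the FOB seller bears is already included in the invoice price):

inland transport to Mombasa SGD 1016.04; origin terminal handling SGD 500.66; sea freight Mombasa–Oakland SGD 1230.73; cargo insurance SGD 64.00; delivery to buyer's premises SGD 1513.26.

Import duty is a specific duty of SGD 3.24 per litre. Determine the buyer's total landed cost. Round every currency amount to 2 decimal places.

Total landed cost: SGD 93228.18

FOB: the seller bears costs until goods are on board at the origin port; the buyer bears freight, insurance and all costs thereafter.
Already in the invoice (seller's account under FOB): inland to port, origin terminal — exclude.
CIF value = FOB price + freight + insurance = 89062.63 + 1230.73 + 64.00 = 90357.36
Import duty = 419 × 3.24 = 1357.56
Buyer bears: freight 1230.73 + insurance 64.00 + delivery 1513.26 + duty 1357.56 = 4165.55
Landed cost = invoice 89062.63 + 4165.55 = 93228.18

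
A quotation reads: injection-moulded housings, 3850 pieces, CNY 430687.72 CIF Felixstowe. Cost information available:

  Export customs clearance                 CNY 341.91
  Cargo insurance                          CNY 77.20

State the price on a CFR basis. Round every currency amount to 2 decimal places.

CFR price: CNY 430610.52

Not relevant to the conversion: export clearance — on the seller under both CIF and CFR; already in the CIF price and stays in the CFR price.
From CIF to CFR, the seller no longer bears: insurance.
CFR price = 430687.72 − 77.20 = 430610.52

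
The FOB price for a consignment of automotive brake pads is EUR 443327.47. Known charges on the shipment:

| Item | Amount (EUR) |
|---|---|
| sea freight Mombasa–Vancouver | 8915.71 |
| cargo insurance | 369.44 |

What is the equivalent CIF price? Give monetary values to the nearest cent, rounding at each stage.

From FOB to CIF, the seller additionally bears: freight, insurance.
CIF price = 443327.47 + 8915.71 + 369.44 = 452612.62

CIF price: EUR 452612.62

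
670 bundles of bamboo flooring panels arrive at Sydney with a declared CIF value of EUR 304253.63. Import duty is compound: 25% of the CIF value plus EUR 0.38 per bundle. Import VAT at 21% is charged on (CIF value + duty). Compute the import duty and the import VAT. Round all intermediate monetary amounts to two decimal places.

Ad valorem component: 304253.63 × 25% = 76063.41
Specific component: 670 × 0.38 = 254.60
Import duty = 76063.41 + 254.60 = 76318.01
VAT base = CIF + duty = 304253.63 + 76318.01 = 380571.64
Import VAT = 380571.64 × 21% = 79920.04

Import duty: EUR 76318.01; import VAT: EUR 79920.04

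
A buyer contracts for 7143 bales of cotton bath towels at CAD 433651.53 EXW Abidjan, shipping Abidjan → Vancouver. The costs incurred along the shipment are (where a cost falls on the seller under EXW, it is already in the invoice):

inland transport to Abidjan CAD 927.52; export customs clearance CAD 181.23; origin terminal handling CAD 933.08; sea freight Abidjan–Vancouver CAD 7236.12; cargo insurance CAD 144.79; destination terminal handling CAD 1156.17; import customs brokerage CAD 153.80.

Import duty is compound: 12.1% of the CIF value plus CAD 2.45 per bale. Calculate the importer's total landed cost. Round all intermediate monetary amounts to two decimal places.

Total landed cost: CAD 515496.58

EXW: the seller makes goods available at their premises; the buyer bears all onward costs.
CIF value = EXW price + inland to port + export clearance + origin terminal + freight + insurance = 433651.53 + 927.52 + 181.23 + 933.08 + 7236.12 + 144.79 = 443074.27
Ad valorem component: 443074.27 × 12.1% = 53611.99
Specific component: 7143 × 2.45 = 17500.35
Import duty = 53611.99 + 17500.35 = 71112.34
Buyer bears: inland to port 927.52 + export clearance 181.23 + origin terminal 933.08 + freight 7236.12 + insurance 144.79 + destination terminal 1156.17 + brokerage 153.80 + duty 71112.34 = 81845.05
Landed cost = invoice 433651.53 + 81845.05 = 515496.58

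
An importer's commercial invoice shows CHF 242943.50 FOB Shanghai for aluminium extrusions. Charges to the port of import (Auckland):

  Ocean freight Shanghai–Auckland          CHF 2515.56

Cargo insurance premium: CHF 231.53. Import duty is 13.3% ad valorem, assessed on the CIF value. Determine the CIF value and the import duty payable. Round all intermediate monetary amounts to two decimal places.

CIF value: CHF 245690.59; import duty: CHF 32676.85

CIF = FOB price + freight + insurance
CIF = 242943.50 + 2515.56 + 231.53 = 245690.59
Import duty = 245690.59 × 13.3% = 32676.85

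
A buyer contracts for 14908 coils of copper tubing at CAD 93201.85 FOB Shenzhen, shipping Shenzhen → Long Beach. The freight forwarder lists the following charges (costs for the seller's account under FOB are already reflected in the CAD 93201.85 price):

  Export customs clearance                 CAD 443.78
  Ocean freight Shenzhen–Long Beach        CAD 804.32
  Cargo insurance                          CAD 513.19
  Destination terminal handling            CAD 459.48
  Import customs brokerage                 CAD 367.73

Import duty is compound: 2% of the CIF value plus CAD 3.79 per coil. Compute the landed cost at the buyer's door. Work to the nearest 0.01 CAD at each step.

FOB: the seller bears costs until goods are on board at the origin port; the buyer bears freight, insurance and all costs thereafter.
Already in the invoice (seller's account under FOB): export clearance — exclude.
CIF value = FOB price + freight + insurance = 93201.85 + 804.32 + 513.19 = 94519.36
Ad valorem component: 94519.36 × 2% = 1890.39
Specific component: 14908 × 3.79 = 56501.32
Import duty = 1890.39 + 56501.32 = 58391.71
Buyer bears: freight 804.32 + insurance 513.19 + destination terminal 459.48 + brokerage 367.73 + duty 58391.71 = 60536.43
Landed cost = invoice 93201.85 + 60536.43 = 153738.28

Total landed cost: CAD 153738.28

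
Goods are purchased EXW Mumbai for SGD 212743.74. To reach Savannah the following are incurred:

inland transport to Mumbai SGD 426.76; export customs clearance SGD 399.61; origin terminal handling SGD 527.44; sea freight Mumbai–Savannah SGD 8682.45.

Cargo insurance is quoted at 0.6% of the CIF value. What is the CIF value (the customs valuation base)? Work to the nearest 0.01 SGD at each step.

Let C be the CIF value. C = EXW price + pre-shipment costs + freight + 0.6% × C
C − 0.6% × C = 212743.74 + 426.76 + 399.61 + 527.44 + 8682.45
0.994 × C = 222780.00
C = 222780.00 / 0.994 = 224124.75
Insurance premium = 0.6% × 224124.75 = 1344.75

CIF value: SGD 224124.75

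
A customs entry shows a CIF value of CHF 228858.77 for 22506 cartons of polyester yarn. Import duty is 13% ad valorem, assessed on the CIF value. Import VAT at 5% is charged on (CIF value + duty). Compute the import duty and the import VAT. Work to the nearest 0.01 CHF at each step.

Import duty = 228858.77 × 13% = 29751.64
VAT base = CIF + duty = 228858.77 + 29751.64 = 258610.41
Import VAT = 258610.41 × 5% = 12930.52

Import duty: CHF 29751.64; import VAT: CHF 12930.52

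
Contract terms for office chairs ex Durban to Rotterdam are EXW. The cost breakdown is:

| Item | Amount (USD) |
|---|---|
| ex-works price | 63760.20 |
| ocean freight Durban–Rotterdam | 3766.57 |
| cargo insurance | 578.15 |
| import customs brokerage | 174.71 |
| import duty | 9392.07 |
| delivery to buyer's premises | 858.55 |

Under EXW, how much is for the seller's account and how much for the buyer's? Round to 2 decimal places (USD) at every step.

Seller: USD 63760.20; buyer: USD 14770.05

EXW: the seller makes goods available at their premises; the buyer bears all onward costs.
Seller's account: goods 63760.20 = 63760.20
Buyer's account: freight 3766.57 + insurance 578.15 + brokerage 174.71 + duty 9392.07 + delivery 858.55 = 14770.05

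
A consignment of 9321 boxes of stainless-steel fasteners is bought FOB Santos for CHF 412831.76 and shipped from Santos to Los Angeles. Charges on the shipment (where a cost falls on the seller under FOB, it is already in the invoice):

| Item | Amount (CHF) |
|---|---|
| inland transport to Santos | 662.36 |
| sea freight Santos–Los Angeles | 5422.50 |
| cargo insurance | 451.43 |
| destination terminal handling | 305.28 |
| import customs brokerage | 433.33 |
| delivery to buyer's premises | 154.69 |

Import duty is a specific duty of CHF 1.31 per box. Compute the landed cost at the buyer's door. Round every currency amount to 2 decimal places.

Total landed cost: CHF 431809.50

FOB: the seller bears costs until goods are on board at the origin port; the buyer bears freight, insurance and all costs thereafter.
Already in the invoice (seller's account under FOB): inland to port — exclude.
CIF value = FOB price + freight + insurance = 412831.76 + 5422.50 + 451.43 = 418705.69
Import duty = 9321 × 1.31 = 12210.51
Buyer bears: freight 5422.50 + insurance 451.43 + destination terminal 305.28 + brokerage 433.33 + delivery 154.69 + duty 12210.51 = 18977.74
Landed cost = invoice 412831.76 + 18977.74 = 431809.50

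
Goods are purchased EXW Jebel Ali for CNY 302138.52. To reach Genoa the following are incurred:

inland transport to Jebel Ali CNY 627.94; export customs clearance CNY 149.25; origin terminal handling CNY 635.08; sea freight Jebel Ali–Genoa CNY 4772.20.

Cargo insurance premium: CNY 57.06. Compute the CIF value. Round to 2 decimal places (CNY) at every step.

CIF = EXW price + pre-shipment costs + freight + insurance
CIF = 302138.52 + 627.94 + 149.25 + 635.08 + 4772.20 + 57.06 = 308380.05

CIF value: CNY 308380.05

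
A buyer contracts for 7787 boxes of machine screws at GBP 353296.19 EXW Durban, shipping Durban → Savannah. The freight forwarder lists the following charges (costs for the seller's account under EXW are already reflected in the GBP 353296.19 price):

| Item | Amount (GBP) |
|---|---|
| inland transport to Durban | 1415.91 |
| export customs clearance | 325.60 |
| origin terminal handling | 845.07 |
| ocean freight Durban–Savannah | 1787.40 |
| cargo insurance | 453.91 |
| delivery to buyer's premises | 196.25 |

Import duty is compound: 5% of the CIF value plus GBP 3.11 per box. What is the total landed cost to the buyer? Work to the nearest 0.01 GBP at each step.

EXW: the seller makes goods available at their premises; the buyer bears all onward costs.
CIF value = EXW price + inland to port + export clearance + origin terminal + freight + insurance = 353296.19 + 1415.91 + 325.60 + 845.07 + 1787.40 + 453.91 = 358124.08
Ad valorem component: 358124.08 × 5% = 17906.20
Specific component: 7787 × 3.11 = 24217.57
Import duty = 17906.20 + 24217.57 = 42123.77
Buyer bears: inland to port 1415.91 + export clearance 325.60 + origin terminal 845.07 + freight 1787.40 + insurance 453.91 + delivery 196.25 + duty 42123.77 = 47147.91
Landed cost = invoice 353296.19 + 47147.91 = 400444.10

Total landed cost: GBP 400444.10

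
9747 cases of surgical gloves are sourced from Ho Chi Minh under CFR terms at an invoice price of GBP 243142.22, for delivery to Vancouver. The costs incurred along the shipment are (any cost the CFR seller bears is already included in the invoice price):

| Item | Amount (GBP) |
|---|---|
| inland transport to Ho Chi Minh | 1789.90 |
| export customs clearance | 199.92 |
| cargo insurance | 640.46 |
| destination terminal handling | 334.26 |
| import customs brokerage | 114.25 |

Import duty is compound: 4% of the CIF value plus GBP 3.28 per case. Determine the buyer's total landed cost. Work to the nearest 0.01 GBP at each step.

CFR: the seller pays costs through ocean freight to the destination port, but not insurance.
Already in the invoice (seller's account under CFR): inland to port, export clearance — exclude.
CIF value = CFR price + insurance = 243142.22 + 640.46 = 243782.68
Ad valorem component: 243782.68 × 4% = 9751.31
Specific component: 9747 × 3.28 = 31970.16
Import duty = 9751.31 + 31970.16 = 41721.47
Buyer bears: insurance 640.46 + destination terminal 334.26 + brokerage 114.25 + duty 41721.47 = 42810.44
Landed cost = invoice 243142.22 + 42810.44 = 285952.66

Total landed cost: GBP 285952.66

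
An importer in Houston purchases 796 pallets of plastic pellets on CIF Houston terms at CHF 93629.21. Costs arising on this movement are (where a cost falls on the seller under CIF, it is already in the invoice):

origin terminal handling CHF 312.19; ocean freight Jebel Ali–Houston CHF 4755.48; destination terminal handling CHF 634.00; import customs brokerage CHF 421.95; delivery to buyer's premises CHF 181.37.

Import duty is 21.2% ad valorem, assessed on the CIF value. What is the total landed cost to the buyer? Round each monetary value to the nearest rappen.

CIF: the seller pays costs through ocean freight and marine insurance to the destination port.
Already in the invoice (seller's account under CIF): origin terminal, freight — exclude.
The CIF price already equals the CIF value: 93629.21
Import duty = 93629.21 × 21.2% = 19849.39
Buyer bears: destination terminal 634.00 + brokerage 421.95 + delivery 181.37 + duty 19849.39 = 21086.71
Landed cost = invoice 93629.21 + 21086.71 = 114715.92

Total landed cost: CHF 114715.92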